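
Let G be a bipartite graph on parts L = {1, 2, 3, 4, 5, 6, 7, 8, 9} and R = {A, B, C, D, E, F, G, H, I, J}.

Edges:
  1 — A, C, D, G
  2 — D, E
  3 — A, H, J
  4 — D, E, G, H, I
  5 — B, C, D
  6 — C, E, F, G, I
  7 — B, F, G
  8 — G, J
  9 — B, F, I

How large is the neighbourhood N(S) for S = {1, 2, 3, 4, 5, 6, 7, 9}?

The union of neighbours of {1, 2, 3, 4, 5, 6, 7, 9} is {A, B, C, D, E, F, G, H, I, J}, which has 10 elements.
Since |N(S)| = 10 ≥ |S| = 8, Hall's condition holds for this subset.

10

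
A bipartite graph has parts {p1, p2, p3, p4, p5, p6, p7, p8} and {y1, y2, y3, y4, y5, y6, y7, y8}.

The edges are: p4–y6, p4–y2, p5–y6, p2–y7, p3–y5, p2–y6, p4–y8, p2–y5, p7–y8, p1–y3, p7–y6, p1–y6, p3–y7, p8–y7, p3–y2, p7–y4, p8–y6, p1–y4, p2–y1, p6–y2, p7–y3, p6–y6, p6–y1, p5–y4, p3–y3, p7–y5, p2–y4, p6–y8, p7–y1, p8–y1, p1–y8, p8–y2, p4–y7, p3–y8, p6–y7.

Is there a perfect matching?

One maximum matching: p1-y8, p2-y6, p3-y5, p4-y2, p5-y4, p6-y1, p7-y3, p8-y7.
All 8 left vertices are covered.

Yes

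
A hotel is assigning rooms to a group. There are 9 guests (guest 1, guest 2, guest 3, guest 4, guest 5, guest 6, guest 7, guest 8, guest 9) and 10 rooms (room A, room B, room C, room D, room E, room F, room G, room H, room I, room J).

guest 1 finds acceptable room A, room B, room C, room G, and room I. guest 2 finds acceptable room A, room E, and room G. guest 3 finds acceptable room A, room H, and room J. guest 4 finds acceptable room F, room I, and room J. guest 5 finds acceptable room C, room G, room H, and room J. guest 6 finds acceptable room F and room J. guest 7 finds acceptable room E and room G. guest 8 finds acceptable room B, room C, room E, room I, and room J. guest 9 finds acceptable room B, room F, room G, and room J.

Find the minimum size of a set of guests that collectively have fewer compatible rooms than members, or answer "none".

A matching saturating every guest exists, for instance guest 1→room B, guest 2→room A, guest 3→room H, guest 4→room I, guest 5→room J, guest 6→room F, guest 7→room E, guest 8→room C, guest 9→room G.
By Hall's marriage theorem, this means |N(S)| ≥ |S| for every subset S, so no violating subset exists.

none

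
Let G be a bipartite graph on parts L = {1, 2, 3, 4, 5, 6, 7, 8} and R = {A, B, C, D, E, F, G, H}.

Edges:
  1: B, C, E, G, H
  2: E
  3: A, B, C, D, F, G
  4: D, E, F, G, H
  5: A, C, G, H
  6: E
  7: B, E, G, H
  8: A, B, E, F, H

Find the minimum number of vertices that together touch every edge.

7

The 7 edges 1–H, 2–E, 3–G, 4–F, 5–C, 7–B, 8–A form a matching, so any vertex cover needs at least 7 vertices (one per matched edge).
Conversely {1, 3, 4, 5, 7, 8, E} meets every edge and has exactly 7 vertices, so 7 is optimal.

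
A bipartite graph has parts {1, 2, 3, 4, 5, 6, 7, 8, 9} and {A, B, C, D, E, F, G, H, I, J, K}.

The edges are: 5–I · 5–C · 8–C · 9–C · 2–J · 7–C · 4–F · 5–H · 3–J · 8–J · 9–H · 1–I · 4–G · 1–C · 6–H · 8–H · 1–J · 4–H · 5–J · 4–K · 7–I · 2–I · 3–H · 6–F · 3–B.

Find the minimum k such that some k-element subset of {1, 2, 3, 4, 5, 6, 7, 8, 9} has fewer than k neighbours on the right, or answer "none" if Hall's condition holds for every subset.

Take S = {1, 2, 5, 7, 8}. Its neighbourhood is {C, H, I, J}, so |N(S)| = 4 < |S| = 5.
Every subset of size less than 5 has at least as many neighbours as members, so 5 is the minimum.

5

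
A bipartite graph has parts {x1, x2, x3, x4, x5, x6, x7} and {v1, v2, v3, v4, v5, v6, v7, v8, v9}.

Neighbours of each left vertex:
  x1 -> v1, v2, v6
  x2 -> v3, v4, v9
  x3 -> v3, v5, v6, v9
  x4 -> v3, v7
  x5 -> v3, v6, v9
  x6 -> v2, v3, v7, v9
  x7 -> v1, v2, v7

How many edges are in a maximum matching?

7

For example, pair x1→v1, x2→v4, x3→v6, x4→v3, x5→v9, x6→v7, x7→v2.
All 7 left vertices are matched, so no larger matching exists.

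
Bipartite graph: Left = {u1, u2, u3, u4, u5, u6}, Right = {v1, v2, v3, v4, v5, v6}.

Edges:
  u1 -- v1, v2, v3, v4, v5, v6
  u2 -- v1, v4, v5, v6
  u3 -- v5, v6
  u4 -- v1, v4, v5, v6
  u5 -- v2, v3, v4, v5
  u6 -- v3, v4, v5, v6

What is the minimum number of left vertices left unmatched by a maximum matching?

One maximum matching: u1-v3, u2-v4, u3-v5, u4-v1, u5-v2, u6-v6.
This saturates every left vertex, so 6 is the maximum.
That matches 6 of the 6, leaving 0 unmatched; no matching can do better.

0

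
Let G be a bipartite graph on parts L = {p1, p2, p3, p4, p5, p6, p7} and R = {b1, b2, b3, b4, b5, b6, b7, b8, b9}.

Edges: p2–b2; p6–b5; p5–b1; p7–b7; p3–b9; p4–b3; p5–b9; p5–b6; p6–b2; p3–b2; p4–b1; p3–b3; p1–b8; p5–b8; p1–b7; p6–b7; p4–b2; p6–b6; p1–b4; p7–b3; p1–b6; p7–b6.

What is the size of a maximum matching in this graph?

For example, pair p1→b6, p2→b2, p3→b9, p4→b1, p5→b8, p6→b5, p7→b3.
This saturates every left vertex, so 7 is the maximum.

7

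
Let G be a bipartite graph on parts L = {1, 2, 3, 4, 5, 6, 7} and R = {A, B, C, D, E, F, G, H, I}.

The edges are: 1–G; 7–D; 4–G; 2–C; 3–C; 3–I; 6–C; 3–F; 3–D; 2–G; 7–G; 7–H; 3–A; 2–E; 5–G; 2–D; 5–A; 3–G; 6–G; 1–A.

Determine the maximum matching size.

6

For example, pair 1-A, 2-E, 3-F, 4-G, 6-C, 7-D.
The set {1, 4, 5} has only 2 neighbours ({A, G}), so by Hall's theorem at most 6 of the 7 left vertices can be matched.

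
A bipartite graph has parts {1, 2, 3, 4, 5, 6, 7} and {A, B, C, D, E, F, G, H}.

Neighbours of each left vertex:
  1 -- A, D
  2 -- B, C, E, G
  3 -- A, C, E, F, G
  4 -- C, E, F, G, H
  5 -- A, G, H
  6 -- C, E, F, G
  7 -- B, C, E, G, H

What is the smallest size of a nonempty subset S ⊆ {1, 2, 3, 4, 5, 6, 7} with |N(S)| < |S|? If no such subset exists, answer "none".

A matching saturating every left vertex exists, for instance 1→D, 2→B, 3→A, 4→E, 5→H, 6→C, 7→G.
By Hall's marriage theorem, this means |N(S)| ≥ |S| for every subset S, so no violating subset exists.

none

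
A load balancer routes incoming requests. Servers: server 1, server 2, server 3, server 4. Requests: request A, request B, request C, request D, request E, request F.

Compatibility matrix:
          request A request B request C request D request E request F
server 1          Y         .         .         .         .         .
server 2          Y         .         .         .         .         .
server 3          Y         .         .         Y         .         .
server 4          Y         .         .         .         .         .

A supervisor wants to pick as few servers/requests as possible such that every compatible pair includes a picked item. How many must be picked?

2

A maximum matching has 2 edges (e.g. server 1–request A, server 3–request D).
By König's theorem the minimum vertex cover has the same size. One such cover is {server 3, request A}.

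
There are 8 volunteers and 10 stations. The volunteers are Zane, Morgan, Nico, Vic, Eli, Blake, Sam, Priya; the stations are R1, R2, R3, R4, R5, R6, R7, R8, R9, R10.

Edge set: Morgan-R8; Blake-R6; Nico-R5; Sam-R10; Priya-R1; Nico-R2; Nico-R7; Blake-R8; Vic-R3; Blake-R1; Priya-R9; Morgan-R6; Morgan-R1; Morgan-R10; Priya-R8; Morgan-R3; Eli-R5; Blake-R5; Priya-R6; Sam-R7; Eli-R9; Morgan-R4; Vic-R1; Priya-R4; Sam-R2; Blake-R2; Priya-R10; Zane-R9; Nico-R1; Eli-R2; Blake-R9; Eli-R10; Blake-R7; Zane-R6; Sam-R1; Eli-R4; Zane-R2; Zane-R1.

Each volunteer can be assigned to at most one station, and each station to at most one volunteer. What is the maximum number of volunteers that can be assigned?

8

One maximum matching: Zane–R2, Morgan–R3, Nico–R5, Vic–R1, Eli–R4, Blake–R6, Sam–R7, Priya–R9.
All 8 volunteers are matched, so no larger matching exists.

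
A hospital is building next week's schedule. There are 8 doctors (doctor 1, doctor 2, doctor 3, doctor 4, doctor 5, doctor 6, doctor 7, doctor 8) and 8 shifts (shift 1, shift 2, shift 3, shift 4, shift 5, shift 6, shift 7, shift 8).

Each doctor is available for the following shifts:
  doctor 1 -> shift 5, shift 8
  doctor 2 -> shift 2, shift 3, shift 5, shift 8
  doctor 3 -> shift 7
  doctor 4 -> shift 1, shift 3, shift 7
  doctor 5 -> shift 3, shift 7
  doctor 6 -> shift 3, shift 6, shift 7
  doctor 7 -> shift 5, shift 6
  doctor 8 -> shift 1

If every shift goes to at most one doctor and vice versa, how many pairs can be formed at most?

For example, pair doctor 1–shift 8, doctor 2–shift 2, doctor 3–shift 7, doctor 4–shift 1, doctor 5–shift 3, doctor 6–shift 6, doctor 7–shift 5.
The set {doctor 3, doctor 4, doctor 5, doctor 8} has only 3 neighbours ({shift 1, shift 3, shift 7}), so by Hall's theorem at most 7 of the 8 doctors can be matched.

7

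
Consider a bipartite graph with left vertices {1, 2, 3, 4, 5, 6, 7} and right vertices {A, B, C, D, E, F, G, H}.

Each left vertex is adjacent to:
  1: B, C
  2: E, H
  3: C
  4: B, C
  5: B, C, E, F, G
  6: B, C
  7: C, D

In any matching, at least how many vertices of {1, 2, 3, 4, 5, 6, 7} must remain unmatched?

For example, pair 1–B, 2–E, 3–C, 5–G, 7–D.
The set {1, 3, 4, 6} has only 2 neighbours ({B, C}), so by Hall's theorem at most 5 of the 7 left vertices can be matched.
That matches 5 of the 7, leaving 2 unmatched; no matching can do better.

2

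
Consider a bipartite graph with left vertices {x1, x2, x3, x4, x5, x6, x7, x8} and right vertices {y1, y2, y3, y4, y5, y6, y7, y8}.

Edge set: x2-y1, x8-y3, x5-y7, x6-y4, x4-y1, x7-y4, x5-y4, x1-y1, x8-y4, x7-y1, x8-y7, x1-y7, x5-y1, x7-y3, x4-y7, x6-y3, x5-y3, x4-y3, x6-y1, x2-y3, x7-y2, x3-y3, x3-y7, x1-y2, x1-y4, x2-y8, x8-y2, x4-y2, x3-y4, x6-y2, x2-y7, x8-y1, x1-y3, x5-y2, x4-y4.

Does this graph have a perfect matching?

No

The set {x1, x3, x4, x5, x6, x7, x8} has only 5 neighbours ({y1, y2, y3, y4, y7}), so by Hall's theorem at most 6 of the 8 left vertices can be matched.
Hence no matching covers every left vertex.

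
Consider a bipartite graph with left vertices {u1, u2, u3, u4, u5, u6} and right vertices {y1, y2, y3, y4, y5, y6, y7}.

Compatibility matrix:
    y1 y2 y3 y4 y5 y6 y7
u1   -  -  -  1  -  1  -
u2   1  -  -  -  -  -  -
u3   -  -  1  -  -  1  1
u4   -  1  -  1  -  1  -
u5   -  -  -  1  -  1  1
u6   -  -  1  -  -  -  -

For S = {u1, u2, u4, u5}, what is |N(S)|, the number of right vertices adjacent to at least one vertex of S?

The union of neighbours of {u1, u2, u4, u5} is {y1, y2, y4, y6, y7}, which has 5 elements.
Since |N(S)| = 5 ≥ |S| = 4, Hall's condition holds for this subset.

5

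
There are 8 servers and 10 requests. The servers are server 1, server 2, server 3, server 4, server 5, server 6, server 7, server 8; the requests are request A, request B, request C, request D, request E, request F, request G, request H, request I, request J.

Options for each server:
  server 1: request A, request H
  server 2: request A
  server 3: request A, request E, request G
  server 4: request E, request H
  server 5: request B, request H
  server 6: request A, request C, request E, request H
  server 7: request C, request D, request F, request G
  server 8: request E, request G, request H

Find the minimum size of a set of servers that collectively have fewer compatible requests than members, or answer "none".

Take S = {server 1, server 2, server 3, server 4, server 8}. Its neighbourhood is {request A, request E, request G, request H}, so |N(S)| = 4 < |S| = 5.
Every subset of size less than 5 has at least as many neighbours as members, so 5 is the minimum.

5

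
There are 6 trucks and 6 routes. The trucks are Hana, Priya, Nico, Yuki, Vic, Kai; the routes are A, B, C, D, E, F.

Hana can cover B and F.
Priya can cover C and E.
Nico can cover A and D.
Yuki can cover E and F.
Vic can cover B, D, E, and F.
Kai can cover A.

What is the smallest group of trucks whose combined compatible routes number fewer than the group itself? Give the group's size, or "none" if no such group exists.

A matching saturating every truck exists, for instance Hana→F, Priya→C, Nico→D, Yuki→E, Vic→B, Kai→A.
By Hall's marriage theorem, this means |N(S)| ≥ |S| for every subset S, so no violating subset exists.

none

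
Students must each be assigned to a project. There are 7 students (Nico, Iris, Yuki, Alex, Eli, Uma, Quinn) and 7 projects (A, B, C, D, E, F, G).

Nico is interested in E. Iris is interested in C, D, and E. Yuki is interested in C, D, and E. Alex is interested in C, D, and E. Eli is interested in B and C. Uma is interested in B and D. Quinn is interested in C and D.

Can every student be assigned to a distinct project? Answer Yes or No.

The set {Nico, Iris, Yuki, Alex, Eli, Uma, Quinn} has only 4 neighbours ({B, C, D, E}), so by Hall's theorem at most 4 of the 7 students can be matched.
Hence no matching covers every student.

No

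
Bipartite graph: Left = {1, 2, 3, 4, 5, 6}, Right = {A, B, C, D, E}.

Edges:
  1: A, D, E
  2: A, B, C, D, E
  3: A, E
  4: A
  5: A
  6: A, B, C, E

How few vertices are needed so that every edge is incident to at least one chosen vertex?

5

{1, 2, 3, 6, A} is a vertex cover of size 5: every edge has an endpoint in this set.
No smaller cover exists because 1–D, 2–C, 3–E, 4–A, 6–B is a matching of size 5, and a cover must include an endpoint of each of these disjoint edges (König's theorem).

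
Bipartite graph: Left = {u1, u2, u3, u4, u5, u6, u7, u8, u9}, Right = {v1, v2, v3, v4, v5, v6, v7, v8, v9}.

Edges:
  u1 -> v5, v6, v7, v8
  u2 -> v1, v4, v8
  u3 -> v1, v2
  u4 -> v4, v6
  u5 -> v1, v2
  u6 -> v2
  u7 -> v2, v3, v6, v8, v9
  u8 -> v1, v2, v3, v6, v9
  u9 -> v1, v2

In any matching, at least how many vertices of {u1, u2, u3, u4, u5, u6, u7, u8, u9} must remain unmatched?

2

For example, pair u1→v7, u2→v8, u3→v1, u4→v4, u5→v2, u7→v6, u8→v3.
The set {u3, u5, u6, u9} has only 2 neighbours ({v1, v2}), so by Hall's theorem at most 7 of the 9 left vertices can be matched.
That matches 7 of the 9, leaving 2 unmatched; no matching can do better.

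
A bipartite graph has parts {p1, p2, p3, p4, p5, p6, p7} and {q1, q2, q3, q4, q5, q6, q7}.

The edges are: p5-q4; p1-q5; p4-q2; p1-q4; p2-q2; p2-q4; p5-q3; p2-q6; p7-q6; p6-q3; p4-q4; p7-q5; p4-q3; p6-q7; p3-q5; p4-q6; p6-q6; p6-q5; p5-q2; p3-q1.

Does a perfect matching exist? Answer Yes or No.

Yes

For example, pair p1→q4, p2→q6, p3→q1, p4→q3, p5→q2, p6→q7, p7→q5.
All 7 left vertices are covered.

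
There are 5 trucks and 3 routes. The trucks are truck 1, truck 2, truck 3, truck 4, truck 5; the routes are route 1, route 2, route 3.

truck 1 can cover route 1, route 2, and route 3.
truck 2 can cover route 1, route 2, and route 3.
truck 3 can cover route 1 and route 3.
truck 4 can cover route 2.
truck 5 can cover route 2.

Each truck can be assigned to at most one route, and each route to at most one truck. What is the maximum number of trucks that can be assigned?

One maximum matching: truck 1-route 2, truck 2-route 1, truck 3-route 3.
The set {truck 1, truck 2, truck 3, truck 4, truck 5} has only 3 neighbours ({route 1, route 2, route 3}), so by Hall's theorem at most 3 of the 5 trucks can be matched.

3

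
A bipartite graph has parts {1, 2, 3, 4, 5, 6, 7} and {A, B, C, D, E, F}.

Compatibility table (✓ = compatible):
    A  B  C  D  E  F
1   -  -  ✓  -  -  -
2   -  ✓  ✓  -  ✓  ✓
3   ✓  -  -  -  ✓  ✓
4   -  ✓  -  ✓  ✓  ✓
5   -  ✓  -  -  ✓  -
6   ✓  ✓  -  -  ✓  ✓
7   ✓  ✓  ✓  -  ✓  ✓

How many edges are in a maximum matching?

A valid assignment of size 6: 1–C, 2–F, 3–A, 4–D, 5–E, 6–B.
The set {1, 2, 3, 5, 6, 7} has only 5 neighbours ({A, B, C, E, F}), so by Hall's theorem at most 6 of the 7 left vertices can be matched.

6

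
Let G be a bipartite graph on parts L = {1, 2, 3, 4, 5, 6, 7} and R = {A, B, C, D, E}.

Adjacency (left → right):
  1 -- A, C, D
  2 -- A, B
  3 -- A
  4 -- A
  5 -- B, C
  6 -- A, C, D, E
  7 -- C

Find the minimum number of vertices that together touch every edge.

The 5 edges 1–D, 2–B, 3–A, 5–C, 6–E form a matching, so any vertex cover needs at least 5 vertices (one per matched edge).
Conversely {1, 6, A, B, C} meets every edge and has exactly 5 vertices, so 5 is optimal.

5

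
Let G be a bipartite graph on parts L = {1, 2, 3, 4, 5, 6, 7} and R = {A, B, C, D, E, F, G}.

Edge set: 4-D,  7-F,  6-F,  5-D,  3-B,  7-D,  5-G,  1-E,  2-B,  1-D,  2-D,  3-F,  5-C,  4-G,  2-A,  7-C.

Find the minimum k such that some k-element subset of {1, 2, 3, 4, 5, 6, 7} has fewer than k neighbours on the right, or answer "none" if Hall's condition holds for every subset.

none

A matching saturating every left vertex exists, for instance 1→E, 2→A, 3→B, 4→D, 5→G, 6→F, 7→C.
By Hall's marriage theorem, this means |N(S)| ≥ |S| for every subset S, so no violating subset exists.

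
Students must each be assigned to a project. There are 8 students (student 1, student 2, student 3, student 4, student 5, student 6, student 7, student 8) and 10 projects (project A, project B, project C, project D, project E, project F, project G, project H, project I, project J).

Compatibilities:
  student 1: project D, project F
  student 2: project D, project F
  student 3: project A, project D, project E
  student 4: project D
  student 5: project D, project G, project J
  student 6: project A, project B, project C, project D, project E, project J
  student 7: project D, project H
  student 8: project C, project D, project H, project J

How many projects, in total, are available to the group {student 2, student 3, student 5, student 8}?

8

The union of neighbours of {student 2, student 3, student 5, student 8} is {project A, project C, project D, project E, project F, project G, project H, project J}, which has 8 elements.
Since |N(S)| = 8 ≥ |S| = 4, Hall's condition holds for this subset.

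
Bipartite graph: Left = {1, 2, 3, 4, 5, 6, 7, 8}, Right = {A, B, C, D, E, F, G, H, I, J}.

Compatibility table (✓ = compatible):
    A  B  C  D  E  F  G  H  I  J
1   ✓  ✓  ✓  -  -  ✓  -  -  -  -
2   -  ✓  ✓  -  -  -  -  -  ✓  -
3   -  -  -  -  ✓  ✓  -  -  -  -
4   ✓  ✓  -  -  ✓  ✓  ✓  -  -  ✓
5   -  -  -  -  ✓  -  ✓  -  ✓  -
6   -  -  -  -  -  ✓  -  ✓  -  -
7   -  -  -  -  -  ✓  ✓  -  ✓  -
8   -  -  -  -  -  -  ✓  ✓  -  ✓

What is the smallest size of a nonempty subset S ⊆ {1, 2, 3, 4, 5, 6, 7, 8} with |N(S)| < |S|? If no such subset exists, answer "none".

A matching saturating every left vertex exists, for instance 1→B, 2→C, 3→F, 4→G, 5→E, 6→H, 7→I, 8→J.
By Hall's marriage theorem, this means |N(S)| ≥ |S| for every subset S, so no violating subset exists.

none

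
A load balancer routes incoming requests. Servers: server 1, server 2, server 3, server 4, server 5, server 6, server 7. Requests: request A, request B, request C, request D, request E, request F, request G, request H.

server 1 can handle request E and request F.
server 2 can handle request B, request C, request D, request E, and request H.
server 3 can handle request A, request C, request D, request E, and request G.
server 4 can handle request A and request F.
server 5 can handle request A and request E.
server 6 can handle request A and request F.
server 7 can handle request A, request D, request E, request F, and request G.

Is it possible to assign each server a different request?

No

The set {server 1, server 4, server 5, server 6} has only 3 neighbours ({request A, request E, request F}), so by Hall's theorem at most 6 of the 7 servers can be matched.
Hence no matching covers every server.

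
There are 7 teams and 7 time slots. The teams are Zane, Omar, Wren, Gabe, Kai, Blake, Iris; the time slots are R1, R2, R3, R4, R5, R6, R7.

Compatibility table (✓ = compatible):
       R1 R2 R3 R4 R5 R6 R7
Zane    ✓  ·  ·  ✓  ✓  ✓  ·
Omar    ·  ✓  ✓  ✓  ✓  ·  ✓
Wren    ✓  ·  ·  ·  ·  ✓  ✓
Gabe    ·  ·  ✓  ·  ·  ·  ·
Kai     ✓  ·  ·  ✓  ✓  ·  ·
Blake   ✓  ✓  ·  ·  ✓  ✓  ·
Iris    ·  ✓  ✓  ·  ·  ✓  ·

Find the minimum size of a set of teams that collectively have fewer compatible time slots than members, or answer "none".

A matching saturating every team exists, for instance Zane→R4, Omar→R2, Wren→R7, Gabe→R3, Kai→R1, Blake→R5, Iris→R6.
By Hall's marriage theorem, this means |N(S)| ≥ |S| for every subset S, so no violating subset exists.

none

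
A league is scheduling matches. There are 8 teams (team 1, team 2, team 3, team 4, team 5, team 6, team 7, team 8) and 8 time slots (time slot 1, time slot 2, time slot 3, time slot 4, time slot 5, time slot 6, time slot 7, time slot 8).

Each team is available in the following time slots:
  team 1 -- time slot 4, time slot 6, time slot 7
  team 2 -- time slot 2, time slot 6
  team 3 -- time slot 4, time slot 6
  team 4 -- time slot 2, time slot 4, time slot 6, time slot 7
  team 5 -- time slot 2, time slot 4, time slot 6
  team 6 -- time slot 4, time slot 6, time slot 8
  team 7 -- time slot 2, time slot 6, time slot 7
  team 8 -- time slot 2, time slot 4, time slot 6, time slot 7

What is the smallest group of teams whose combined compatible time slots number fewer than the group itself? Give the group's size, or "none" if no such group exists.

Take S = {team 1, team 2, team 3, team 4, team 5}. Its neighbourhood is {time slot 2, time slot 4, time slot 6, time slot 7}, so |N(S)| = 4 < |S| = 5.
Every subset of size less than 5 has at least as many neighbours as members, so 5 is the minimum.

5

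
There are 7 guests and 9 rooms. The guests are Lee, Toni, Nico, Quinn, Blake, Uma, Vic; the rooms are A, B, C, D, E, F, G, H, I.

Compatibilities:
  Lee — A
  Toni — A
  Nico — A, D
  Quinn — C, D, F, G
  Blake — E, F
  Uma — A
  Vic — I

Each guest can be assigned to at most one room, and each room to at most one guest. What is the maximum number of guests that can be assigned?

5

A valid assignment of size 5: Lee-A, Nico-D, Quinn-F, Blake-E, Vic-I.
The set {Lee, Toni, Uma} has only 1 neighbour ({A}), so by Hall's theorem at most 5 of the 7 guests can be matched.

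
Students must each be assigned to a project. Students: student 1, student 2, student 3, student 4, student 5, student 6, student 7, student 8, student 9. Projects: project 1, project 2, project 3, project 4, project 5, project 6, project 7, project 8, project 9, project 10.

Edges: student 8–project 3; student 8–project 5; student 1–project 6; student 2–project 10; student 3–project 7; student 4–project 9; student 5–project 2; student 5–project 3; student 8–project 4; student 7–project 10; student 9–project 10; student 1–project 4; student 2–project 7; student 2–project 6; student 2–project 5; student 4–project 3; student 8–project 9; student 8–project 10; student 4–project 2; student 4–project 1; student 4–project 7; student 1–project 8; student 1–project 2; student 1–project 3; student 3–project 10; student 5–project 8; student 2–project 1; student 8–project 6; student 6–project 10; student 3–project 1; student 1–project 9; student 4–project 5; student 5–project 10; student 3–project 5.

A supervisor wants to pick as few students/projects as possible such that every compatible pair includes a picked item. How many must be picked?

7

A maximum matching has 7 edges (e.g. student 1–project 2, student 2–project 7, student 3–project 1, student 4–project 3, student 5–project 8, student 6–project 10, student 8–project 9).
By König's theorem the minimum vertex cover has the same size. One such cover is {student 1, student 2, student 3, student 4, student 5, student 8, project 10}.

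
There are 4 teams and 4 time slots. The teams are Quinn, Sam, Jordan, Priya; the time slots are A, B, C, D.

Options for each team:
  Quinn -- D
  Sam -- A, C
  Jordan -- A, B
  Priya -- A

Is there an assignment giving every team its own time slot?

Yes

One maximum matching: Quinn–D, Sam–C, Jordan–B, Priya–A.
All 4 teams are covered.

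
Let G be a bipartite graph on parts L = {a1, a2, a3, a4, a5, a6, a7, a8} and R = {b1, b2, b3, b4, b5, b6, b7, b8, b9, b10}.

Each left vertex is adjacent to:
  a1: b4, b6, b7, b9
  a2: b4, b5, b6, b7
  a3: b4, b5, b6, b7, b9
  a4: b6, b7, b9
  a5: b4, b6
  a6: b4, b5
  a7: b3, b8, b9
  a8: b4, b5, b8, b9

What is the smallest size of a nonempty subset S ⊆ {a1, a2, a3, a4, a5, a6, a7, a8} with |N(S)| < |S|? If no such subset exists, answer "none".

6

Take S = {a1, a2, a3, a4, a5, a6}. Its neighbourhood is {b4, b5, b6, b7, b9}, so |N(S)| = 5 < |S| = 6.
Every subset of size less than 6 has at least as many neighbours as members, so 6 is the minimum.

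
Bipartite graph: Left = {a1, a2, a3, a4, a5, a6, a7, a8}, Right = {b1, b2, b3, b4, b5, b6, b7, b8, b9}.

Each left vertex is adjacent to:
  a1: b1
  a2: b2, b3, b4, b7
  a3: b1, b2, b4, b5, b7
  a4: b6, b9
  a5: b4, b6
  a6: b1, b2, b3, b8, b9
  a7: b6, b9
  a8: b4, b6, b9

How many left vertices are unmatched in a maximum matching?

1

One maximum matching: a1-b1, a2-b3, a3-b7, a4-b9, a5-b4, a6-b8, a7-b6.
The set {a4, a5, a7, a8} has only 3 neighbours ({b4, b6, b9}), so by Hall's theorem at most 7 of the 8 left vertices can be matched.
That matches 7 of the 8, leaving 1 unmatched; no matching can do better.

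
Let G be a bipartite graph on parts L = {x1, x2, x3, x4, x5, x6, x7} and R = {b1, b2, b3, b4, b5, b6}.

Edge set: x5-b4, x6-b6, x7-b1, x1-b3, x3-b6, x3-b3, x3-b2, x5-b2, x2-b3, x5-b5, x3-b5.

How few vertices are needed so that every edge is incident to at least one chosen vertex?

5

{x3, x5, x6, x7, b3} is a vertex cover of size 5: every edge has an endpoint in this set.
No smaller cover exists because x1–b3, x3–b2, x5–b5, x6–b6, x7–b1 is a matching of size 5, and a cover must include an endpoint of each of these disjoint edges (König's theorem).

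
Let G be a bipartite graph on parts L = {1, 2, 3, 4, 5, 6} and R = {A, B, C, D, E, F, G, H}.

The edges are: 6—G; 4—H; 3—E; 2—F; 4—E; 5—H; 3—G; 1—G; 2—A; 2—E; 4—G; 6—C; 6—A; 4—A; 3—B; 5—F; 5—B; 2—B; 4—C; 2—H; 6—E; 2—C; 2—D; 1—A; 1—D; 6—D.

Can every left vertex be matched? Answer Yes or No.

For example, pair 1→D, 2→E, 3→B, 4→A, 5→F, 6→G.
All 6 left vertices are covered.

Yes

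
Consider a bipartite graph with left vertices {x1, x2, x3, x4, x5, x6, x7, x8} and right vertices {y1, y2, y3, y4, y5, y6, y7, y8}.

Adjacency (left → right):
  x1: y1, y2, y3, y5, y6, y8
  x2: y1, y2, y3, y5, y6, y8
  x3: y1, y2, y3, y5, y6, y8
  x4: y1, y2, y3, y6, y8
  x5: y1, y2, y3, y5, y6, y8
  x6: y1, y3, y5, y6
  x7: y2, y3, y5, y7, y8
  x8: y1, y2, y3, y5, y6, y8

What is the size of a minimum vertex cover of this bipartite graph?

The 7 edges x1–y8, x2–y5, x3–y2, x4–y6, x5–y1, x6–y3, x7–y7 form a matching, so any vertex cover needs at least 7 vertices (one per matched edge).
Conversely {x7, y1, y2, y3, y5, y6, y8} meets every edge and has exactly 7 vertices, so 7 is optimal.

7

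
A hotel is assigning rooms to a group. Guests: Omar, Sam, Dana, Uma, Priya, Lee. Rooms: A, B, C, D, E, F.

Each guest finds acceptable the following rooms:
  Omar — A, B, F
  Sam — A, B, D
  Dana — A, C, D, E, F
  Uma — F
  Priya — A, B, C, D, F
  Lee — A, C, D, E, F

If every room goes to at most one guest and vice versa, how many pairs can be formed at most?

For example, pair Omar–B, Sam–D, Dana–E, Uma–F, Priya–C, Lee–A.
All 6 guests are matched, so no larger matching exists.

6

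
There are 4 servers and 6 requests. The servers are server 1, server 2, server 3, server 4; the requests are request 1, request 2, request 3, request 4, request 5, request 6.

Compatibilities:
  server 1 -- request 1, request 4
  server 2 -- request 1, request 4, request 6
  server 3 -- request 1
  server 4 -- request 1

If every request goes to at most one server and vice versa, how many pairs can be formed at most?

3

A valid assignment of size 3: server 1-request 4, server 2-request 6, server 3-request 1.
The set {server 3, server 4} has only 1 neighbour ({request 1}), so by Hall's theorem at most 3 of the 4 servers can be matched.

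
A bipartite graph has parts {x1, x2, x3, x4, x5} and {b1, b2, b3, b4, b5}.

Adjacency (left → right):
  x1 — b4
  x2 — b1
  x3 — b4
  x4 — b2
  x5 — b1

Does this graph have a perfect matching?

No

The set {x1, x2, x3, x5} has only 2 neighbours ({b1, b4}), so by Hall's theorem at most 3 of the 5 left vertices can be matched.
Hence no matching covers every left vertex.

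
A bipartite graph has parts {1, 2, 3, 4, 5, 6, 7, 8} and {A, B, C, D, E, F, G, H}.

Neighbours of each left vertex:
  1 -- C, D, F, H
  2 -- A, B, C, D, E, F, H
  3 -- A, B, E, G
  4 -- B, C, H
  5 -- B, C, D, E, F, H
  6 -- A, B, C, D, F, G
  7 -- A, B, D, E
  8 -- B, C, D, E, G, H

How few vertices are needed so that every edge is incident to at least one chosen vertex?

The 8 edges 1–F, 2–E, 3–B, 4–C, 5–H, 6–A, 7–D, 8–G form a matching, so any vertex cover needs at least 8 vertices (one per matched edge).
Conversely {1, 2, 3, 4, 5, 6, 7, 8} meets every edge and has exactly 8 vertices, so 8 is optimal.

8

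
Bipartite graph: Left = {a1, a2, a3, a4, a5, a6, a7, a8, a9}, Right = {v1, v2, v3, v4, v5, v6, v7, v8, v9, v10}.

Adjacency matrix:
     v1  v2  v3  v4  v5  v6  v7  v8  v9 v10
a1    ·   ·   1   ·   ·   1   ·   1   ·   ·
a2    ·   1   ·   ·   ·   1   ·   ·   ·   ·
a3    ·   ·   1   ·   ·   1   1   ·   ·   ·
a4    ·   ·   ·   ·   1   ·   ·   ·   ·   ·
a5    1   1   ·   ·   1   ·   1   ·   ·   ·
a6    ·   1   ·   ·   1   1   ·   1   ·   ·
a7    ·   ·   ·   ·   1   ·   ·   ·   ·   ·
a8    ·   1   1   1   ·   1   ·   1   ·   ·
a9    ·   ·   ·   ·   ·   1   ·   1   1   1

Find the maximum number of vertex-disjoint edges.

For example, pair a1→v8, a2→v6, a3→v7, a4→v5, a5→v1, a6→v2, a8→v3, a9→v10.
The set {a4, a7} has only 1 neighbour ({v5}), so by Hall's theorem at most 8 of the 9 left vertices can be matched.

8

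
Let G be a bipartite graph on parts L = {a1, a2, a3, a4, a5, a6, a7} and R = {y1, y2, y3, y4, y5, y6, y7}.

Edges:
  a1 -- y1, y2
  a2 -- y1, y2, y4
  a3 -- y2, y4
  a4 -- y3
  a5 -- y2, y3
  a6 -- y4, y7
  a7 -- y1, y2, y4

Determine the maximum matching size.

One maximum matching: a1–y1, a2–y4, a3–y2, a4–y3, a6–y7.
The set {a1, a2, a3, a4, a5, a7} has only 4 neighbours ({y1, y2, y3, y4}), so by Hall's theorem at most 5 of the 7 left vertices can be matched.

5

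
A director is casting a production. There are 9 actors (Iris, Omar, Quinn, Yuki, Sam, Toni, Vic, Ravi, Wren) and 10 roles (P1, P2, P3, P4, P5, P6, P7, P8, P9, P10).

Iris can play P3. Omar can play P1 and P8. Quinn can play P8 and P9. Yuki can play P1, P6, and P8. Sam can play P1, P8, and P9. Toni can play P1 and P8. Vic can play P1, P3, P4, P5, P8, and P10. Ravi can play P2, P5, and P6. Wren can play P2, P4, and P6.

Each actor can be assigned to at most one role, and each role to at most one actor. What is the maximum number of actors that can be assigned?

A valid assignment of size 8: Iris→P3, Omar→P1, Quinn→P8, Yuki→P6, Sam→P9, Vic→P10, Ravi→P5, Wren→P4.
The set {Omar, Quinn, Sam, Toni} has only 3 neighbours ({P1, P8, P9}), so by Hall's theorem at most 8 of the 9 actors can be matched.

8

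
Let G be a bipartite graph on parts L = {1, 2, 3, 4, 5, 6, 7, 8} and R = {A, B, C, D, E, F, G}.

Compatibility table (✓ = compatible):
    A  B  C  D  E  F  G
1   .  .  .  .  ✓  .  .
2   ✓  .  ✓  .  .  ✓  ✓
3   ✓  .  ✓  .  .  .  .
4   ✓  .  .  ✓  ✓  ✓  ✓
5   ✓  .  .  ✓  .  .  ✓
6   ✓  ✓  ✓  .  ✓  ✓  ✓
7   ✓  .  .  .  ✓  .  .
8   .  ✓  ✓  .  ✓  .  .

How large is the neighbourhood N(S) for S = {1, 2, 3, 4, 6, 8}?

The union of neighbours of {1, 2, 3, 4, 6, 8} is {A, B, C, D, E, F, G}, which has 7 elements.
Since |N(S)| = 7 ≥ |S| = 6, Hall's condition holds for this subset.

7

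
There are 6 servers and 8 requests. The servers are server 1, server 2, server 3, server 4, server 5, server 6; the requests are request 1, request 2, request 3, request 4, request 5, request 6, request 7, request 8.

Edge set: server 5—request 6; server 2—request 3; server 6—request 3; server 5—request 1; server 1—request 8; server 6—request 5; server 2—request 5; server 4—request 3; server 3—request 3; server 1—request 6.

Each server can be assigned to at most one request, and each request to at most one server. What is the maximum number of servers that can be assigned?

For example, pair server 1-request 8, server 2-request 5, server 3-request 3, server 5-request 6.
The set {server 2, server 3, server 4, server 6} has only 2 neighbours ({request 3, request 5}), so by Hall's theorem at most 4 of the 6 servers can be matched.

4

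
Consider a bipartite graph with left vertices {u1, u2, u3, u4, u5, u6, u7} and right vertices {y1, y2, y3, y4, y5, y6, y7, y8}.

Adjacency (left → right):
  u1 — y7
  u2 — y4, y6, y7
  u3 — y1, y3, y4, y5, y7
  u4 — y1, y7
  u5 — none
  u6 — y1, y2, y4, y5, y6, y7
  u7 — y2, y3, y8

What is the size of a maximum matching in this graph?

One maximum matching: u1-y7, u2-y6, u3-y4, u4-y1, u6-y2, u7-y3.
The set {u5} has only 0 neighbours (∅), so by Hall's theorem at most 6 of the 7 left vertices can be matched.

6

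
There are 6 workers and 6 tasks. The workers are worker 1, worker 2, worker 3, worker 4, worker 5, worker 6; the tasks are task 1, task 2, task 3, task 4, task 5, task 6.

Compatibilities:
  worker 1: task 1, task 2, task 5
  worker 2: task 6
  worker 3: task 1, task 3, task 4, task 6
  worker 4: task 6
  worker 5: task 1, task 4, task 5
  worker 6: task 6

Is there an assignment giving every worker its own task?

The set {worker 2, worker 4, worker 6} has only 1 neighbour ({task 6}), so by Hall's theorem at most 4 of the 6 workers can be matched.
Hence no matching covers every worker.

No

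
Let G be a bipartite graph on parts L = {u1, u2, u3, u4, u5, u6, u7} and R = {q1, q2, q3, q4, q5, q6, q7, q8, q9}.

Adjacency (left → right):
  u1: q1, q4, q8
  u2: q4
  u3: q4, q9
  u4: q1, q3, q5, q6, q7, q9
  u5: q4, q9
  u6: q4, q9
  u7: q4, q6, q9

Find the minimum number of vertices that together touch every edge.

5

The 5 edges u1–q8, u2–q4, u3–q9, u4–q7, u7–q6 form a matching, so any vertex cover needs at least 5 vertices (one per matched edge).
Conversely {u1, u4, u7, q4, q9} meets every edge and has exactly 5 vertices, so 5 is optimal.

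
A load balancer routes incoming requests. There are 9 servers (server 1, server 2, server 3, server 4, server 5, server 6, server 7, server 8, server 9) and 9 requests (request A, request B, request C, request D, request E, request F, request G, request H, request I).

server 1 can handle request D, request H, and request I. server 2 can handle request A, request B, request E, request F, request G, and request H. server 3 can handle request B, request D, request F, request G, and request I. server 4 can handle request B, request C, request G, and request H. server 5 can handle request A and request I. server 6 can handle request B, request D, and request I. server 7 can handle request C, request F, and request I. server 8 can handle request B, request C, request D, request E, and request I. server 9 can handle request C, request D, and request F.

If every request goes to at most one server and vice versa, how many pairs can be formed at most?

9

A valid assignment of size 9: server 1-request D, server 2-request E, server 3-request G, server 4-request H, server 5-request A, server 6-request B, server 7-request I, server 8-request C, server 9-request F.
All 9 servers are matched, so no larger matching exists.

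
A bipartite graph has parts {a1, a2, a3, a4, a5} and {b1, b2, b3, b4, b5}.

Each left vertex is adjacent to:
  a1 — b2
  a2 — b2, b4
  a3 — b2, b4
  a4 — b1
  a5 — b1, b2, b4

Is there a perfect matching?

The set {a1, a2, a3, a4, a5} has only 3 neighbours ({b1, b2, b4}), so by Hall's theorem at most 3 of the 5 left vertices can be matched.
Hence no matching covers every left vertex.

No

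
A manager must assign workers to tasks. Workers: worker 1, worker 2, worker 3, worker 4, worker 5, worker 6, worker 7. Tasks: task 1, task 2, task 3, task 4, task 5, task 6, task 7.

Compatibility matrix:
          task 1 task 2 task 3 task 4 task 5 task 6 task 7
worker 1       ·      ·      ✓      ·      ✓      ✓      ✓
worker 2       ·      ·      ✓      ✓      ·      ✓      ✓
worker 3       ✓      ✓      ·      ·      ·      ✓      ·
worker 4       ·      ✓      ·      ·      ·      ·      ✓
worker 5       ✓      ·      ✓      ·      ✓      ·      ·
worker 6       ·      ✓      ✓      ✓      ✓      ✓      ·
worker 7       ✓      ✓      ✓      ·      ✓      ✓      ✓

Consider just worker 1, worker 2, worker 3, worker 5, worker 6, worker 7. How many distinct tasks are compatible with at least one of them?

The union of neighbours of {worker 1, worker 2, worker 3, worker 5, worker 6, worker 7} is {task 1, task 2, task 3, task 4, task 5, task 6, task 7}, which has 7 elements.
Since |N(S)| = 7 ≥ |S| = 6, Hall's condition holds for this subset.

7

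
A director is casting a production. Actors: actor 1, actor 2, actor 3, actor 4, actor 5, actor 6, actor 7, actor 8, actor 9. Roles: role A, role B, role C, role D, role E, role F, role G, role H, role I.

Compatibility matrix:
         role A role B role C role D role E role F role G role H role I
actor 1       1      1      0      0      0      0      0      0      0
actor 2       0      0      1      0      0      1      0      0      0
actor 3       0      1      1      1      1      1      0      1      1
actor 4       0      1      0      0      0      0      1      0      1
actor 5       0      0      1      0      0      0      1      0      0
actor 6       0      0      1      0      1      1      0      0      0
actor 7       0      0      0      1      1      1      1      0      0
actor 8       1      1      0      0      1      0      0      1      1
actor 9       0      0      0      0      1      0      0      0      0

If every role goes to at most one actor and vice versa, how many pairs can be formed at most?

9

One maximum matching: actor 1→role A, actor 2→role C, actor 3→role B, actor 4→role I, actor 5→role G, actor 6→role F, actor 7→role D, actor 8→role H, actor 9→role E.
All 9 actors are matched, so no larger matching exists.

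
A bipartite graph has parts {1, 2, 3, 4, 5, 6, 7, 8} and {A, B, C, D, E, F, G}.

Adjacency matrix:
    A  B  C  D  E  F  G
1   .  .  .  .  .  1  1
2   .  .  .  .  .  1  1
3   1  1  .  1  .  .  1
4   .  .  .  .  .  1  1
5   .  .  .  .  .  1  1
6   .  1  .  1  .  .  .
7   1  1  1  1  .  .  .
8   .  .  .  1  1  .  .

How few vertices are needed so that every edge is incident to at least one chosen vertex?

6

The 6 edges 1–G, 2–F, 3–A, 6–D, 7–B, 8–E form a matching, so any vertex cover needs at least 6 vertices (one per matched edge).
Conversely {3, 6, 7, 8, F, G} meets every edge and has exactly 6 vertices, so 6 is optimal.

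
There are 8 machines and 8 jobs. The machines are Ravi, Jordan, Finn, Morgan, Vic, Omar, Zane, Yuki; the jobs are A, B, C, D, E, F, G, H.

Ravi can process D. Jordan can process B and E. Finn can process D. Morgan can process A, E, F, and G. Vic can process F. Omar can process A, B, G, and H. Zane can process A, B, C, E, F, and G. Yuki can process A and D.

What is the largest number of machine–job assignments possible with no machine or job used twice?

7

For example, pair Ravi-D, Jordan-B, Morgan-E, Vic-F, Omar-H, Zane-G, Yuki-A.
The set {Ravi, Finn} has only 1 neighbour ({D}), so by Hall's theorem at most 7 of the 8 machines can be matched.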